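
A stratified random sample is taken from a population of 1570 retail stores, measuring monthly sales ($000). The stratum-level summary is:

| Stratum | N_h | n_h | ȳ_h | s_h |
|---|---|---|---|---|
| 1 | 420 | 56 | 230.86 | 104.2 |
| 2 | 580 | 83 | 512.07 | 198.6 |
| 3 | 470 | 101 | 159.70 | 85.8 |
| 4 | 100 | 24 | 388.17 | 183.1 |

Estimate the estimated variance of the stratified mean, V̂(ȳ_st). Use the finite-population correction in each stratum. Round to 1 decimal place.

V̂(ȳ_st) = Σ W_h² (1 − n_h/N_h) s_h²/n_h, with W_h = N_h/N and N = 1570:
  stratum 1: (420/1570)²·(1 − 56/420)·104.2²/56 = 12.0254
  stratum 2: (580/1570)²·(1 − 83/580)·198.6²/83 = 55.5732
  stratum 3: (470/1570)²·(1 − 101/470)·85.8²/101 = 5.12836
  stratum 4: (100/1570)²·(1 − 24/100)·183.1²/24 = 4.30705
V̂(ȳ_st) = 77.034

V̂(ȳ_st) ≈ 77.0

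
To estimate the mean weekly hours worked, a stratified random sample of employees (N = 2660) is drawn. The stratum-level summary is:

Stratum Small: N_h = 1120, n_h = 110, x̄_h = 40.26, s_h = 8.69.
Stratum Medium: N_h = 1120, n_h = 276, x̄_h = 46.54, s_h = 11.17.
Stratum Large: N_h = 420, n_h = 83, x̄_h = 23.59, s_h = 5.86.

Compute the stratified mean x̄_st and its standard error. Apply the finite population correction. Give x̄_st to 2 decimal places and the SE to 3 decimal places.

x̄_st ≈ 40.27, SE ≈ 0.422

x̄_st = Σ W_h x̄_h = (1120·40.26 + 1120·46.54 + 420·23.59)/2660 = 40.27211
V̂(x̄_st) = Σ W_h² (1 − n_h/N_h) s_h²/n_h, with W_h = N_h/N and N = 2660:
  stratum Small: (1120/2660)²·(1 − 110/1120)·8.69²/110 = 0.109755
  stratum Medium: (1120/2660)²·(1 − 276/1120)·11.17²/276 = 0.0603941
  stratum Large: (420/2660)²·(1 − 83/420)·5.86²/83 = 0.00827624
V̂(x̄_st) = 0.178425
SE(x̄_st) = √0.178425 = 0.422404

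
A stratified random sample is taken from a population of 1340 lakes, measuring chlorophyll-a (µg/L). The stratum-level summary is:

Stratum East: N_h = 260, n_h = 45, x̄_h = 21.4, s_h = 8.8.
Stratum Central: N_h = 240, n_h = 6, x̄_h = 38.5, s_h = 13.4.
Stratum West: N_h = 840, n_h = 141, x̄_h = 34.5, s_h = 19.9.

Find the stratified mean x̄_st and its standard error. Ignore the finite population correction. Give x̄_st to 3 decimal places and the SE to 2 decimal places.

x̄_st ≈ 32.675, SE ≈ 1.46

x̄_st = Σ W_h x̄_h = (260·21.4 + 240·38.5 + 840·34.5)/1340 = 32.67463
V̂(x̄_st) = Σ W_h² s_h²/n_h, with W_h = N_h/N and N = 1340:
  stratum East: (260/1340)²·8.8²/45 = 0.0647873
  stratum Central: (240/1340)²·13.4²/6 = 0.96
  stratum West: (840/1340)²·19.9²/141 = 1.10366
V̂(x̄_st) = 2.12845
SE(x̄_st) = √2.12845 = 1.45892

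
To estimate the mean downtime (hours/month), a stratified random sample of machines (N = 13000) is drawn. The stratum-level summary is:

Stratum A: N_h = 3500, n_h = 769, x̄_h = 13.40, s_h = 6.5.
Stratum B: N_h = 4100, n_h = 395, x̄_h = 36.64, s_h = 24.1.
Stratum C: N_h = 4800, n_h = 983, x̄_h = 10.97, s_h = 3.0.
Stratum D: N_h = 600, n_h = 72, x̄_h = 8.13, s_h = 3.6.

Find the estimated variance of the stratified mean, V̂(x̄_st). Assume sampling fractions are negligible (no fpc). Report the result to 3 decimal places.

V̂(x̄_st) ≈ 0.152

V̂(x̄_st) = Σ W_h² s_h²/n_h, with W_h = N_h/N and N = 13000:
  stratum A: (3500/13000)²·6.5²/769 = 0.00398244
  stratum B: (4100/13000)²·24.1²/395 = 0.146257
  stratum C: (4800/13000)²·3.0²/983 = 0.0012482
  stratum D: (600/13000)²·3.6²/72 = 0.000383432
V̂(x̄_st) = 0.151872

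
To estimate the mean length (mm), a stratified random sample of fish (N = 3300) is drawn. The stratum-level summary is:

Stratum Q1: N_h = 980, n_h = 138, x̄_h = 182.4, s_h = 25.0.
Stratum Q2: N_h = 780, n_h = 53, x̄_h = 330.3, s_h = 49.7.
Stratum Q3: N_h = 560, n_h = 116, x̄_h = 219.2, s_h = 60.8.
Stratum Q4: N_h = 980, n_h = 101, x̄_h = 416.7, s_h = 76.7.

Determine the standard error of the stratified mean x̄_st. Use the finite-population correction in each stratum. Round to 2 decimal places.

SE(x̄_st) ≈ 2.85

V̂(x̄_st) = Σ W_h² (1 − n_h/N_h) s_h²/n_h, with W_h = N_h/N and N = 3300:
  stratum Q1: (980/3300)²·(1 − 138/980)·25.0²/138 = 0.343172
  stratum Q2: (780/3300)²·(1 − 53/780)·49.7²/53 = 2.42682
  stratum Q3: (560/3300)²·(1 − 116/560)·60.8²/116 = 0.727599
  stratum Q4: (980/3300)²·(1 − 101/980)·76.7²/101 = 4.60741
V̂(x̄_st) = 8.105
SE(x̄_st) = √8.105 = 2.84693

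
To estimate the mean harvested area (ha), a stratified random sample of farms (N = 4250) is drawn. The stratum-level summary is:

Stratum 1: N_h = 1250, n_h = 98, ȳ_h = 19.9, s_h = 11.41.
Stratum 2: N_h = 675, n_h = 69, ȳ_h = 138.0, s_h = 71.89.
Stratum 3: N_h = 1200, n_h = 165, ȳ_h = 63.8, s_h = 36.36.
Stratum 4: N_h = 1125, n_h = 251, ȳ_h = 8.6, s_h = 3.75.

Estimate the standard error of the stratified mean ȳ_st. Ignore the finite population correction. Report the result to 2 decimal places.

V̂(ȳ_st) = Σ W_h² s_h²/n_h, with W_h = N_h/N and N = 4250:
  stratum 1: (1250/4250)²·11.41²/98 = 0.114918
  stratum 2: (675/4250)²·71.89²/69 = 1.88937
  stratum 3: (1200/4250)²·36.36²/165 = 0.638776
  stratum 4: (1125/4250)²·3.75²/251 = 0.00392569
V̂(ȳ_st) = 2.64699
SE(ȳ_st) = √2.64699 = 1.62696

SE(ȳ_st) ≈ 1.63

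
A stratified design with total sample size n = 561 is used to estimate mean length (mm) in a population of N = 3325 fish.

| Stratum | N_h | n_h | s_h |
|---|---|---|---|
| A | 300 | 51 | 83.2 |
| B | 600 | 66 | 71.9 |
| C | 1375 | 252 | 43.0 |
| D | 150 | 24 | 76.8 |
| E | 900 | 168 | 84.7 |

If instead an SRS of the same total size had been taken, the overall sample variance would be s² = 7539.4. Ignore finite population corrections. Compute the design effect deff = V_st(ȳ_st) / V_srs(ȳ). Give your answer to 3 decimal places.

deff ≈ 0.635

V̂(ȳ_st) = Σ W_h² s_h²/n_h, with W_h = N_h/N and N = 3325:
  stratum A: (300/3325)²·83.2²/51 = 1.10493
  stratum B: (600/3325)²·71.9²/66 = 2.55055
  stratum C: (1375/3325)²·43.0²/252 = 1.25475
  stratum D: (150/3325)²·76.8²/24 = 0.500162
  stratum E: (900/3325)²·84.7²/168 = 3.12867
V_st = 8.53906
V_srs = s²/n = 7539.4/561 = 13.4392
deff = V_st / V_srs = 8.53906/13.4392 = 0.6354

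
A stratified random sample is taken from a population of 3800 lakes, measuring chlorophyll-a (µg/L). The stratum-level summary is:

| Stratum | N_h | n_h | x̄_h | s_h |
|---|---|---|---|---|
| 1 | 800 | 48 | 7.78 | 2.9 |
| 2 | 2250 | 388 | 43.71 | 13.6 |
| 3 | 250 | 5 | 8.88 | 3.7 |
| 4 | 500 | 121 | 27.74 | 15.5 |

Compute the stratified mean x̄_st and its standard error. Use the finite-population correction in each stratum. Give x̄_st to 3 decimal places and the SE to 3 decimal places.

x̄_st = Σ W_h x̄_h = (800·7.78 + 2250·43.71 + 250·8.88 + 500·27.74)/3800 = 31.75303
V̂(x̄_st) = Σ W_h² (1 − n_h/N_h) s_h²/n_h, with W_h = N_h/N and N = 3800:
  stratum 1: (800/3800)²·(1 − 48/800)·2.9²/48 = 0.00729954
  stratum 2: (2250/3800)²·(1 − 388/2250)·13.6²/388 = 0.138306
  stratum 3: (250/3800)²·(1 − 5/250)·3.7²/5 = 0.0116137
  stratum 4: (500/3800)²·(1 − 121/500)·15.5²/121 = 0.0260567
V̂(x̄_st) = 0.183276
SE(x̄_st) = √0.183276 = 0.428108

x̄_st ≈ 31.753, SE ≈ 0.428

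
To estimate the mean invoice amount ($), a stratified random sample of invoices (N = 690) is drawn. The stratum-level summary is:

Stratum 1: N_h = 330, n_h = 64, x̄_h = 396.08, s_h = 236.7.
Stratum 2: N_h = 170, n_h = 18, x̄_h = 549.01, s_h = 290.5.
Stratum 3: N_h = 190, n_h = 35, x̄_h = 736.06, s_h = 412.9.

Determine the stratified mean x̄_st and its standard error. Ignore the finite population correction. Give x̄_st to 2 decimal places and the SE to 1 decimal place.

x̄_st = Σ W_h x̄_h = (330·396.08 + 170·549.01 + 190·736.06)/690 = 527.37609
V̂(x̄_st) = Σ W_h² s_h²/n_h, with W_h = N_h/N and N = 690:
  stratum 1: (330/690)²·236.7²/64 = 200.238
  stratum 2: (170/690)²·290.5²/18 = 284.59
  stratum 3: (190/690)²·412.9²/35 = 369.344
V̂(x̄_st) = 854.171
SE(x̄_st) = √854.171 = 29.2262

x̄_st ≈ 527.38, SE ≈ 29.2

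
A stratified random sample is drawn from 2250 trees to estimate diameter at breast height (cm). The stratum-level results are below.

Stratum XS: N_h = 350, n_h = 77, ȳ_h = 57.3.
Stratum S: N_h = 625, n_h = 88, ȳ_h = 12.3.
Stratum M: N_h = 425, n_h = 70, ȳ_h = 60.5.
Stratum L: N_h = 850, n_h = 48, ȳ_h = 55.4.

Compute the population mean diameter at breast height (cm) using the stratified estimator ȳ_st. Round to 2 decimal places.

ȳ_st ≈ 44.69

N = Σ N_h = 2250. Stratum weights W_h = N_h/N.
ȳ_st = (350·57.3 + 625·12.3 + 425·60.5 + 850·55.4) / 2250 = 44.6867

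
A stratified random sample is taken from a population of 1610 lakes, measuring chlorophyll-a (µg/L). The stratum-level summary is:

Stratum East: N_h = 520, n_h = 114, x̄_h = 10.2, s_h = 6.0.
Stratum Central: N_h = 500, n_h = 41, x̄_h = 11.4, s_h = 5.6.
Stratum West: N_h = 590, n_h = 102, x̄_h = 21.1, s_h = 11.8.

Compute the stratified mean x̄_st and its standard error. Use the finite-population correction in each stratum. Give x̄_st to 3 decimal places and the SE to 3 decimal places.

x̄_st ≈ 14.567, SE ≈ 0.495

x̄_st = Σ W_h x̄_h = (520·10.2 + 500·11.4 + 590·21.1)/1610 = 14.56708
V̂(x̄_st) = Σ W_h² (1 − n_h/N_h) s_h²/n_h, with W_h = N_h/N and N = 1610:
  stratum East: (520/1610)²·(1 − 114/520)·6.0²/114 = 0.0257203
  stratum Central: (500/1610)²·(1 − 41/500)·5.6²/41 = 0.067721
  stratum West: (590/1610)²·(1 − 102/590)·11.8²/102 = 0.15163
V̂(x̄_st) = 0.245071
SE(x̄_st) = √0.245071 = 0.495046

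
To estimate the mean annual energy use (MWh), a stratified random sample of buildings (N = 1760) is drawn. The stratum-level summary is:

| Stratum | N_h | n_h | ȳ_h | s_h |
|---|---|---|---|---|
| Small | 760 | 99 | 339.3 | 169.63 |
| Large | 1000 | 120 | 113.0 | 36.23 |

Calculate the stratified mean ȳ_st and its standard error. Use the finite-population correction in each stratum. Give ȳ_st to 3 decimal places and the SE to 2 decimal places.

ȳ_st = Σ W_h ȳ_h = (760·339.3 + 1000·113.0)/1760 = 210.72045
V̂(ȳ_st) = Σ W_h² (1 − n_h/N_h) s_h²/n_h, with W_h = N_h/N and N = 1760:
  stratum Small: (760/1760)²·(1 − 99/760)·169.63²/99 = 47.1368
  stratum Large: (1000/1760)²·(1 − 120/1000)·36.23²/120 = 3.10751
V̂(ȳ_st) = 50.2443
SE(ȳ_st) = √50.2443 = 7.08832

ȳ_st ≈ 210.720, SE ≈ 7.09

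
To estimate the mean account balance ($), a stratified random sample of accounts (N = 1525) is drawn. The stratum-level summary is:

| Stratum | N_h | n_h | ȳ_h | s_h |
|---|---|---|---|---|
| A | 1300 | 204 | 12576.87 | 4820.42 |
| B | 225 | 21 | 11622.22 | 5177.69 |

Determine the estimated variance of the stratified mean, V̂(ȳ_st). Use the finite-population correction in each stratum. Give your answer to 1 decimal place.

V̂(ȳ_st) ≈ 94979.3

V̂(ȳ_st) = Σ W_h² (1 − n_h/N_h) s_h²/n_h, with W_h = N_h/N and N = 1525:
  stratum A: (1300/1525)²·(1 − 204/1300)·4820.42²/204 = 69783.7
  stratum B: (225/1525)²·(1 − 21/225)·5177.69²/21 = 25195.7
V̂(ȳ_st) = 94979.3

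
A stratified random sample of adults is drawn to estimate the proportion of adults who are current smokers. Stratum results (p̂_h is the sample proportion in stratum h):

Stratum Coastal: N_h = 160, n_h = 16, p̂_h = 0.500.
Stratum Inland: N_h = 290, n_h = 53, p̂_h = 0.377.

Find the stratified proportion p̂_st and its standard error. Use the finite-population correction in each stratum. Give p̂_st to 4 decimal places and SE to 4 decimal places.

N = 450; stratum weights W_h = N_h/N.
p̂_st = Σ W_h p̂_h = (160·0.500 + 290·0.377)/450 = 0.42073
V̂(p̂_st) = Σ W_h² (1 − n_h/N_h) p̂_h(1−p̂_h)/(n_h−1):
  stratum Coastal: (160/450)²·(1 − 16/160)·0.500·0.500/15 = 0.0018963
  stratum Inland: (290/450)²·(1 − 53/290)·0.377·0.623/52 = 0.00153302
V̂(p̂_st) = 0.00342931; SE = √V̂ = 0.0585604

p̂_st ≈ 0.4207, SE ≈ 0.0586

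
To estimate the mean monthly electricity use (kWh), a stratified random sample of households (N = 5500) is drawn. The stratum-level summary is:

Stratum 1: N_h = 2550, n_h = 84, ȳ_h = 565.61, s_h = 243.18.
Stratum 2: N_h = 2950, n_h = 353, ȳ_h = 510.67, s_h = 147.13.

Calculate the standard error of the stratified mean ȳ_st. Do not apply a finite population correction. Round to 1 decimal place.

V̂(ȳ_st) = Σ W_h² s_h²/n_h, with W_h = N_h/N and N = 5500:
  stratum 1: (2550/5500)²·243.18²/84 = 151.332
  stratum 2: (2950/5500)²·147.13²/353 = 17.6419
V̂(ȳ_st) = 168.974
SE(ȳ_st) = √168.974 = 12.999

SE(ȳ_st) ≈ 13.0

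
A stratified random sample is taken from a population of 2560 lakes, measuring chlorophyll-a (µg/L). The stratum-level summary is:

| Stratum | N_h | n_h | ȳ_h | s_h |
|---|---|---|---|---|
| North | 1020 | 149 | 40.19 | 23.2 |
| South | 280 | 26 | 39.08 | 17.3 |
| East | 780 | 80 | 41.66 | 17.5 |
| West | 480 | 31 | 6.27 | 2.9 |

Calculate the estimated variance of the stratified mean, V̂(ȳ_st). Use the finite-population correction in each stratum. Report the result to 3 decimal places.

V̂(ȳ_st) = Σ W_h² (1 − n_h/N_h) s_h²/n_h, with W_h = N_h/N and N = 2560:
  stratum North: (1020/2560)²·(1 − 149/1020)·23.2²/149 = 0.489698
  stratum South: (280/2560)²·(1 − 26/280)·17.3²/26 = 0.12492
  stratum East: (780/2560)²·(1 − 80/780)·17.5²/80 = 0.318933
  stratum West: (480/2560)²·(1 − 31/480)·2.9²/31 = 0.00892158
V̂(ȳ_st) = 0.942471

V̂(ȳ_st) ≈ 0.942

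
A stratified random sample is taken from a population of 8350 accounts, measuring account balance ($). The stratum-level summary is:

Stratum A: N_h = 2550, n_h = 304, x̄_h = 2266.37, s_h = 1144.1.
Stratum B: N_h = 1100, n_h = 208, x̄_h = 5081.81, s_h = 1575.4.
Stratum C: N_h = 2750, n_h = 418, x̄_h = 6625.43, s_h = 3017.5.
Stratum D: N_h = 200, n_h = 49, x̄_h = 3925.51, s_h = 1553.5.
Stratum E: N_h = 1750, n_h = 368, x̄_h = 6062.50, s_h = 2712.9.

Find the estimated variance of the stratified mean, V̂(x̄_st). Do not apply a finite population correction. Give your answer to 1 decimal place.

V̂(x̄_st) = Σ W_h² s_h²/n_h, with W_h = N_h/N and N = 8350:
  stratum A: (2550/8350)²·1144.1²/304 = 401.57
  stratum B: (1100/8350)²·1575.4²/208 = 207.076
  stratum C: (2750/8350)²·3017.5²/418 = 2362.71
  stratum D: (200/8350)²·1553.5²/49 = 28.2562
  stratum E: (1750/8350)²·2712.9²/368 = 878.462
V̂(x̄_st) = 3878.08

V̂(x̄_st) ≈ 3878.1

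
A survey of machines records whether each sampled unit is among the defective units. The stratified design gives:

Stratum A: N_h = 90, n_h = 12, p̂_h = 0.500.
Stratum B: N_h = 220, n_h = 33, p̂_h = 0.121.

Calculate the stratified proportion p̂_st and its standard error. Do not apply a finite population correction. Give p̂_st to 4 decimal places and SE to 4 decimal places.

N = 310; stratum weights W_h = N_h/N.
p̂_st = Σ W_h p̂_h = (90·0.500 + 220·0.121)/310 = 0.23103
V̂(p̂_st) = Σ W_h² p̂_h(1−p̂_h)/(n_h−1):
  stratum A: (90/310)²·0.500·0.500/11 = 0.00191562
  stratum B: (220/310)²·0.121·0.879/32 = 0.00167396
V̂(p̂_st) = 0.00358958; SE = √V̂ = 0.0599131

p̂_st ≈ 0.2310, SE ≈ 0.0599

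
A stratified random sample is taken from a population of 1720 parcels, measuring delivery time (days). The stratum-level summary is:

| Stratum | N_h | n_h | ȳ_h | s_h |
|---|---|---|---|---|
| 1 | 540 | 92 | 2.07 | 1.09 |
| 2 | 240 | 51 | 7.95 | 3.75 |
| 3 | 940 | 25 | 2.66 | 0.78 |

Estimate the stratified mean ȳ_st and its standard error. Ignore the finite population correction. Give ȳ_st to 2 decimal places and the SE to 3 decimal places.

ȳ_st = Σ W_h ȳ_h = (540·2.07 + 240·7.95 + 940·2.66)/1720 = 3.21291
V̂(ȳ_st) = Σ W_h² s_h²/n_h, with W_h = N_h/N and N = 1720:
  stratum 1: (540/1720)²·1.09²/92 = 0.0012729
  stratum 2: (240/1720)²·3.75²/51 = 0.00536856
  stratum 3: (940/1720)²·0.78²/25 = 0.00726855
V̂(ȳ_st) = 0.01391
SE(ȳ_st) = √0.01391 = 0.117941

ȳ_st ≈ 3.21, SE ≈ 0.118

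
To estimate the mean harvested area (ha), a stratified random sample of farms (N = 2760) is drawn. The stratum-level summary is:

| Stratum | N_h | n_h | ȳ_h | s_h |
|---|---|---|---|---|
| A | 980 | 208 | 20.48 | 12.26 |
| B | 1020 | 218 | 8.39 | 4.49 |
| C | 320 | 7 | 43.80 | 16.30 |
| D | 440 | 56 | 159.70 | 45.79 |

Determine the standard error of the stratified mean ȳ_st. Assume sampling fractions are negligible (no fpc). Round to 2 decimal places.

SE(ȳ_st) ≈ 1.25

V̂(ȳ_st) = Σ W_h² s_h²/n_h, with W_h = N_h/N and N = 2760:
  stratum A: (980/2760)²·12.26²/208 = 0.091107
  stratum B: (1020/2760)²·4.49²/218 = 0.0126304
  stratum C: (320/2760)²·16.30²/7 = 0.510222
  stratum D: (440/2760)²·45.79²/56 = 0.951569
V̂(ȳ_st) = 1.56553
SE(ȳ_st) = √1.56553 = 1.25121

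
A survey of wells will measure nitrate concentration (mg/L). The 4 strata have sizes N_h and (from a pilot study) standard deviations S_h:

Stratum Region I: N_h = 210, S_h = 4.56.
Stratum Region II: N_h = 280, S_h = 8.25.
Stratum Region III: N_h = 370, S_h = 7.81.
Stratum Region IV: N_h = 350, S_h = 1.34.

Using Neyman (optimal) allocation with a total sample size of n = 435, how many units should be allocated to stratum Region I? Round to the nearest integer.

Neyman allocation: n_h = n · N_h S_h / Σ N_i S_i, with n = 435.
  stratum Region I: N_h·S_h = 210·4.56 = 957.60
  stratum Region II: N_h·S_h = 280·8.25 = 2310.00
  stratum Region III: N_h·S_h = 370·7.81 = 2889.70
  stratum Region IV: N_h·S_h = 350·1.34 = 469.00
Σ N_h S_h = 6626.30
n for stratum Region I = 435·957.60/6626.30 = 62.864 → 63

63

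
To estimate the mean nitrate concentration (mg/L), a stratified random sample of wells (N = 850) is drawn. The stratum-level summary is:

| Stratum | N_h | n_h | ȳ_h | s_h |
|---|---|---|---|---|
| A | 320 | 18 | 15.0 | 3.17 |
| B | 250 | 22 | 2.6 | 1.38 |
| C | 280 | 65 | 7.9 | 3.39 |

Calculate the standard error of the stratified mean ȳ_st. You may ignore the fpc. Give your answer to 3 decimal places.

SE(ȳ_st) ≈ 0.325

V̂(ȳ_st) = Σ W_h² s_h²/n_h, with W_h = N_h/N and N = 850:
  stratum A: (320/850)²·3.17²/18 = 0.079124
  stratum B: (250/850)²·1.38²/22 = 0.0074882
  stratum C: (280/850)²·3.39²/65 = 0.0191851
V̂(ȳ_st) = 0.105797
SE(ȳ_st) = √0.105797 = 0.325265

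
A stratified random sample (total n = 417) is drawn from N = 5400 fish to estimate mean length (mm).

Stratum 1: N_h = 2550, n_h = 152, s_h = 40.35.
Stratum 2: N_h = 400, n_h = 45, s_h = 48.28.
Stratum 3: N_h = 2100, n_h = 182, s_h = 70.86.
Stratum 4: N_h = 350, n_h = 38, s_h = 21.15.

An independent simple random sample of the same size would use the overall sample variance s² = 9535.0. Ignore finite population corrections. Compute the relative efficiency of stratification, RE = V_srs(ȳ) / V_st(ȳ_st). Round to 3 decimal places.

RE ≈ 3.316

V̂(ȳ_st) = Σ W_h² s_h²/n_h, with W_h = N_h/N and N = 5400:
  stratum 1: (2550/5400)²·40.35²/152 = 2.38856
  stratum 2: (400/5400)²·48.28²/45 = 0.28422
  stratum 3: (2100/5400)²·70.86²/182 = 4.17236
  stratum 4: (350/5400)²·21.15²/38 = 0.0494522
V_st = 6.8946
V_srs = s²/n = 9535.0/417 = 22.8657
Relative efficiency = V_srs / V_st = 22.8657/6.8946 = 3.3165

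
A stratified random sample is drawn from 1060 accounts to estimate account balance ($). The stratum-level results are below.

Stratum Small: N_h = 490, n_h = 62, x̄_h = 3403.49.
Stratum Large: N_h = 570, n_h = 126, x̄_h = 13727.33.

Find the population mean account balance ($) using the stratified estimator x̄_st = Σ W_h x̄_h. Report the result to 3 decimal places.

N = Σ N_h = 1060. Stratum weights W_h = N_h/N.
x̄_st = (490·3403.49 + 570·13727.33) / 1060 = 8954.98887

x̄_st ≈ 8954.989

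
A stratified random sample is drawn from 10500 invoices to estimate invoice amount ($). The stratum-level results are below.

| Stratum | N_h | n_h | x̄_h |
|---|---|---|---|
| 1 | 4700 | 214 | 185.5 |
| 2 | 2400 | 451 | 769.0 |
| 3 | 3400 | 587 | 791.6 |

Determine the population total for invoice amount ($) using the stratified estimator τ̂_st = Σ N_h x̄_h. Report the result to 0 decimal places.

τ̂_st ≈ 5408890

τ̂_st = Σ N_h x̄_h = 4700·185.5 + 2400·769.0 + 3400·791.6 = 5408890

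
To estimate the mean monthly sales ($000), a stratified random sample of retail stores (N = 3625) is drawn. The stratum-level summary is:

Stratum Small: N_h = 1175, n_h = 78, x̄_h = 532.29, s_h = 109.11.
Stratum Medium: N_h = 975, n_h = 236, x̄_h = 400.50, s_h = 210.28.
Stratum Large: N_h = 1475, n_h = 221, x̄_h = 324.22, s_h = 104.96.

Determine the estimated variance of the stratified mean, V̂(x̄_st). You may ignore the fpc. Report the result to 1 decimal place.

V̂(x̄_st) ≈ 37.8

V̂(x̄_st) = Σ W_h² s_h²/n_h, with W_h = N_h/N and N = 3625:
  stratum Small: (1175/3625)²·109.11²/78 = 16.0359
  stratum Medium: (975/3625)²·210.28²/236 = 13.5543
  stratum Large: (1475/3625)²·104.96²/221 = 8.25322
V̂(x̄_st) = 37.8435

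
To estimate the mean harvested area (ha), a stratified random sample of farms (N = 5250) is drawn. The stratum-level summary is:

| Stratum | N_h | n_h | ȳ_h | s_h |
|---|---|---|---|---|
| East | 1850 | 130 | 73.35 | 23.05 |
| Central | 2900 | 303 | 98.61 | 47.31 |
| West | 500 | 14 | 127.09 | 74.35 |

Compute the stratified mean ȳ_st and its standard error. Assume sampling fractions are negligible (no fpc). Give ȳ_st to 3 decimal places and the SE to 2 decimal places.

ȳ_st ≈ 92.421, SE ≈ 2.52

ȳ_st = Σ W_h ȳ_h = (1850·73.35 + 2900·98.61 + 500·127.09)/5250 = 92.42124
V̂(ȳ_st) = Σ W_h² s_h²/n_h, with W_h = N_h/N and N = 5250:
  stratum East: (1850/5250)²·23.05²/130 = 0.507485
  stratum Central: (2900/5250)²·47.31²/303 = 2.25393
  stratum West: (500/5250)²·74.35²/14 = 3.58142
V̂(ȳ_st) = 6.34284
SE(ȳ_st) = √6.34284 = 2.5185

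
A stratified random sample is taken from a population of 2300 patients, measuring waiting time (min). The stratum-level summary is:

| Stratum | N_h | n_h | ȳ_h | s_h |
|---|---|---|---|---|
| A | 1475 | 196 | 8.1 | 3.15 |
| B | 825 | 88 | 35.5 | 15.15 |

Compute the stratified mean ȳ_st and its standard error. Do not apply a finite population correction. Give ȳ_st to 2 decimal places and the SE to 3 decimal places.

ȳ_st ≈ 17.93, SE ≈ 0.597

ȳ_st = Σ W_h ȳ_h = (1475·8.1 + 825·35.5)/2300 = 17.92826
V̂(ȳ_st) = Σ W_h² s_h²/n_h, with W_h = N_h/N and N = 2300:
  stratum A: (1475/2300)²·3.15²/196 = 0.0208206
  stratum B: (825/2300)²·15.15²/88 = 0.335579
V̂(ȳ_st) = 0.3564
SE(ȳ_st) = √0.3564 = 0.596992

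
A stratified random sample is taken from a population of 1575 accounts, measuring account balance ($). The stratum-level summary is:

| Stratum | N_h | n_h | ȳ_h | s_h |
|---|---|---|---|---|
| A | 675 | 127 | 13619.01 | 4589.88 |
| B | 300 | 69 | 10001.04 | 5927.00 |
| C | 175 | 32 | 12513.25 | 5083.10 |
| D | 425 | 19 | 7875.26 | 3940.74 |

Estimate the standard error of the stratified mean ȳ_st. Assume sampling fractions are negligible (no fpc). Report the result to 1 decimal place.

SE(ȳ_st) ≈ 344.1

V̂(ȳ_st) = Σ W_h² s_h²/n_h, with W_h = N_h/N and N = 1575:
  stratum A: (675/1575)²·4589.88²/127 = 30468.1
  stratum B: (300/1575)²·5927.00²/69 = 18471.5
  stratum C: (175/1575)²·5083.10²/32 = 9968.33
  stratum D: (425/1575)²·3940.74²/19 = 59513.9
V̂(ȳ_st) = 118422
SE(ȳ_st) = √118422 = 344.125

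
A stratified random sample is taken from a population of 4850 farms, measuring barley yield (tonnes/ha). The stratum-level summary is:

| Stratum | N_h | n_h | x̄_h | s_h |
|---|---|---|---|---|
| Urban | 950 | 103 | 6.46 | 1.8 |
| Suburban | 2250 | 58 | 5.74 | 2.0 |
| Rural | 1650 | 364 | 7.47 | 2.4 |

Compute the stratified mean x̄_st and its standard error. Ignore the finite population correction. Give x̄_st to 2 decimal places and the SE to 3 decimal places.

x̄_st ≈ 6.47, SE ≈ 0.134

x̄_st = Σ W_h x̄_h = (950·6.46 + 2250·5.74 + 1650·7.47)/4850 = 6.46959
V̂(x̄_st) = Σ W_h² s_h²/n_h, with W_h = N_h/N and N = 4850:
  stratum Urban: (950/4850)²·1.8²/103 = 0.0012069
  stratum Suburban: (2250/4850)²·2.0²/58 = 0.0148427
  stratum Rural: (1650/4850)²·2.4²/364 = 0.00183149
V̂(x̄_st) = 0.0178811
SE(x̄_st) = √0.0178811 = 0.13372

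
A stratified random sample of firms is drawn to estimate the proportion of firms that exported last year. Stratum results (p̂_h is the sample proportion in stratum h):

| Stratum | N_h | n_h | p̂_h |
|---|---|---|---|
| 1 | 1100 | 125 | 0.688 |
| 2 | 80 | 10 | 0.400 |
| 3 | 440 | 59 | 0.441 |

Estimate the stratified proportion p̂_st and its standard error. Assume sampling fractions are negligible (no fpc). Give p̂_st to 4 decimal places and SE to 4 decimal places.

p̂_st ≈ 0.6067, SE ≈ 0.0343

N = 1620; stratum weights W_h = N_h/N.
p̂_st = Σ W_h p̂_h = (1100·0.688 + 80·0.400 + 440·0.441)/1620 = 0.60669
V̂(p̂_st) = Σ W_h² p̂_h(1−p̂_h)/(n_h−1):
  stratum 1: (1100/1620)²·0.688·0.312/124 = 0.000798136
  stratum 2: (80/1620)²·0.400·0.600/9 = 6.50307e-05
  stratum 3: (440/1620)²·0.441·0.559/58 = 0.000313543
V̂(p̂_st) = 0.00117671; SE = √V̂ = 0.0343032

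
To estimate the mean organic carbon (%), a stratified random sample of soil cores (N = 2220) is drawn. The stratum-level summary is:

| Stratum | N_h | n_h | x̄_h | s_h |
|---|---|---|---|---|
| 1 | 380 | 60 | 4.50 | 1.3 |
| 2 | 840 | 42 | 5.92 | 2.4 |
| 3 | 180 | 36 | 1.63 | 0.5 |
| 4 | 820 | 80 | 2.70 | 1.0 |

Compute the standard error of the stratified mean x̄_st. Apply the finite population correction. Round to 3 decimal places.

V̂(x̄_st) = Σ W_h² (1 − n_h/N_h) s_h²/n_h, with W_h = N_h/N and N = 2220:
  stratum 1: (380/2220)²·(1 − 60/380)·1.3²/60 = 0.000694965
  stratum 2: (840/2220)²·(1 − 42/840)·2.4²/42 = 0.018653
  stratum 3: (180/2220)²·(1 − 36/180)·0.5²/36 = 3.6523e-05
  stratum 4: (820/2220)²·(1 − 80/820)·1.0²/80 = 0.00153904
V̂(x̄_st) = 0.0209236
SE(x̄_st) = √0.0209236 = 0.14465

SE(x̄_st) ≈ 0.145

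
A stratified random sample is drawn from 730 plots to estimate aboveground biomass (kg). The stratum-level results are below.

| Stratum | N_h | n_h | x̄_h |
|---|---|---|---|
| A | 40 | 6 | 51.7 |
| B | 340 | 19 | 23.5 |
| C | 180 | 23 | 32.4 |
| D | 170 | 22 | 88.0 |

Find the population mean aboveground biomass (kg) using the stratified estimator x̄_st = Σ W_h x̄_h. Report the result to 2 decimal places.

N = Σ N_h = 730. Stratum weights W_h = N_h/N.
x̄_st = (40·51.7 + 340·23.5 + 180·32.4 + 170·88.0) / 730 = 42.2603

x̄_st ≈ 42.26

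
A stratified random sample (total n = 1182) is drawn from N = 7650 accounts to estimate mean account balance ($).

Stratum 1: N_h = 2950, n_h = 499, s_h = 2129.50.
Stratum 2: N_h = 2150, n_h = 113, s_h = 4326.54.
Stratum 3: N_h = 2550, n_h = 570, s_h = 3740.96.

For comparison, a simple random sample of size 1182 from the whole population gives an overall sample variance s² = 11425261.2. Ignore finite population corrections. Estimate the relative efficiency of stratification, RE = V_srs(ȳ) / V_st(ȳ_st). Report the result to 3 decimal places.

V̂(ȳ_st) = Σ W_h² s_h²/n_h, with W_h = N_h/N and N = 7650:
  stratum 1: (2950/7650)²·2129.50²/499 = 1351.38
  stratum 2: (2150/7650)²·4326.54²/113 = 13084.5
  stratum 3: (2550/7650)²·3740.96²/570 = 2728.03
V_st = 17163.9
V_srs = s²/n = 11425261.2/1182 = 9666.04
Relative efficiency = V_srs / V_st = 9666.04/17163.9 = 0.5632

RE ≈ 0.563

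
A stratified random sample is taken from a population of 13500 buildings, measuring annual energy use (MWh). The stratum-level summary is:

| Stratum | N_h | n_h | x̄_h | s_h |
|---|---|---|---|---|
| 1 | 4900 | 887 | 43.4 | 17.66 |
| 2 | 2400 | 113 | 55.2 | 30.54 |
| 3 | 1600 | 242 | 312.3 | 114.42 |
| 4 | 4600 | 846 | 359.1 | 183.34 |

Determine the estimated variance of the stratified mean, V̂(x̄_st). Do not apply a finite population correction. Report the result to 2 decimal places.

V̂(x̄_st) ≈ 5.68

V̂(x̄_st) = Σ W_h² s_h²/n_h, with W_h = N_h/N and N = 13500:
  stratum 1: (4900/13500)²·17.66²/887 = 0.0463215
  stratum 2: (2400/13500)²·30.54²/113 = 0.260864
  stratum 3: (1600/13500)²·114.42²/242 = 0.759908
  stratum 4: (4600/13500)²·183.34²/846 = 4.61309
V̂(x̄_st) = 5.68019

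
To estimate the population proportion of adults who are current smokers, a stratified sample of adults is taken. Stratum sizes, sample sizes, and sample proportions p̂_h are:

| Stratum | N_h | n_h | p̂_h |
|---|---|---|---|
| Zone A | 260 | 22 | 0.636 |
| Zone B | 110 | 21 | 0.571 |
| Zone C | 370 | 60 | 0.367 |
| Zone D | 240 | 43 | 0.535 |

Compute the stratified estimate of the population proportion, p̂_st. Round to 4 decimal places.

p̂_st ≈ 0.5024

N = 980; stratum weights W_h = N_h/N.
p̂_st = Σ W_h p̂_h = (260·0.636 + 110·0.571 + 370·0.367 + 240·0.535)/980 = 0.50241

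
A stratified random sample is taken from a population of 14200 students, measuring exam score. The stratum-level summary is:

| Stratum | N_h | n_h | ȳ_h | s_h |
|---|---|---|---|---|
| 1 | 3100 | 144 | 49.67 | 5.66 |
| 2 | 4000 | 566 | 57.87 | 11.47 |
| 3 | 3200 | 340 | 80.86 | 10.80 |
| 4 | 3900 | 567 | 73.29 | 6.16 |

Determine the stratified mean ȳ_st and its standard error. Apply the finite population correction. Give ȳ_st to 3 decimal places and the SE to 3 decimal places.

ȳ_st ≈ 65.496, SE ≈ 0.214

ȳ_st = Σ W_h ȳ_h = (3100·49.67 + 4000·57.87 + 3200·80.86 + 3900·73.29)/14200 = 65.49577
V̂(ȳ_st) = Σ W_h² (1 − n_h/N_h) s_h²/n_h, with W_h = N_h/N and N = 14200:
  stratum 1: (3100/14200)²·(1 − 144/3100)·5.66²/144 = 0.0101102
  stratum 2: (4000/14200)²·(1 − 566/4000)·11.47²/566 = 0.0158341
  stratum 3: (3200/14200)²·(1 − 340/3200)·10.80²/340 = 0.0155707
  stratum 4: (3900/14200)²·(1 − 567/3900)·6.16²/567 = 0.00431421
V̂(ȳ_st) = 0.0458292
SE(ȳ_st) = √0.0458292 = 0.214078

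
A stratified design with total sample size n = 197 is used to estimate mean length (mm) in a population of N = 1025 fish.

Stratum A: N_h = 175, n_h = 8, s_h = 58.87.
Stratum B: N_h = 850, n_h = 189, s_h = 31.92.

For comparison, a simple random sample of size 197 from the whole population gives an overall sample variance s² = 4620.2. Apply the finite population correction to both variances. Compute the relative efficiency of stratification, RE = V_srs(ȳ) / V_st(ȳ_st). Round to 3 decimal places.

V̂(ȳ_st) = Σ W_h² (1 − n_h/N_h) s_h²/n_h, with W_h = N_h/N and N = 1025:
  stratum A: (175/1025)²·(1 − 8/175)·58.87²/8 = 12.0505
  stratum B: (850/1025)²·(1 − 189/850)·31.92²/189 = 2.88295
V_st = 14.9334
V_srs = (1 − 197/1025)·4620.2/197 = 18.9453
Relative efficiency = V_srs / V_st = 18.9453/14.9334 = 1.2686

RE ≈ 1.269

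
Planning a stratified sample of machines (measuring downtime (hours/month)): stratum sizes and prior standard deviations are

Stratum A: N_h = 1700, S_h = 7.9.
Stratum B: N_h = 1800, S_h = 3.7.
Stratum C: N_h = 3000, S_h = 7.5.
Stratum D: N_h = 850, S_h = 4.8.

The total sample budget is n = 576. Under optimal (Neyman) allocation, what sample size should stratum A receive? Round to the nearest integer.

166

Neyman allocation: n_h = n · N_h S_h / Σ N_i S_i, with n = 576.
  stratum A: N_h·S_h = 1700·7.9 = 13430.00
  stratum B: N_h·S_h = 1800·3.7 = 6660.00
  stratum C: N_h·S_h = 3000·7.5 = 22500.00
  stratum D: N_h·S_h = 850·4.8 = 4080.00
Σ N_h S_h = 46670.00
n for stratum A = 576·13430.00/46670.00 = 165.753 → 166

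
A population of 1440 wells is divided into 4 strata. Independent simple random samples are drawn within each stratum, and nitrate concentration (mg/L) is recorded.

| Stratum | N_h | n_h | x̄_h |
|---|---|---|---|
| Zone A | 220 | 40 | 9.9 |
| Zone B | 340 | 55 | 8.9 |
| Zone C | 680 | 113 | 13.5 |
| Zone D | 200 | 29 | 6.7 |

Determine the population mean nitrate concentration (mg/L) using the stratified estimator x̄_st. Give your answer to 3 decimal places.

N = Σ N_h = 1440. Stratum weights W_h = N_h/N.
x̄_st = (220·9.9 + 340·8.9 + 680·13.5 + 200·6.7) / 1440 = 10.91944

x̄_st ≈ 10.919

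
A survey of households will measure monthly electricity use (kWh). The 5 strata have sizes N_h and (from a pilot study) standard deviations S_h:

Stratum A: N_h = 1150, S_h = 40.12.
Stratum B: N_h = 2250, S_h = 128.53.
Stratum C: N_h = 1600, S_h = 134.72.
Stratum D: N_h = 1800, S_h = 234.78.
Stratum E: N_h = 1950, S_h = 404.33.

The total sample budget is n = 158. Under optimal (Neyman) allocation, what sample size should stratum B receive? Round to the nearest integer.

Neyman allocation: n_h = n · N_h S_h / Σ N_i S_i, with n = 158.
  stratum A: N_h·S_h = 1150·40.12 = 46138.00
  stratum B: N_h·S_h = 2250·128.53 = 289192.50
  stratum C: N_h·S_h = 1600·134.72 = 215552.00
  stratum D: N_h·S_h = 1800·234.78 = 422604.00
  stratum E: N_h·S_h = 1950·404.33 = 788443.50
Σ N_h S_h = 1761930.00
n for stratum B = 158·289192.50/1761930.00 = 25.933 → 26

26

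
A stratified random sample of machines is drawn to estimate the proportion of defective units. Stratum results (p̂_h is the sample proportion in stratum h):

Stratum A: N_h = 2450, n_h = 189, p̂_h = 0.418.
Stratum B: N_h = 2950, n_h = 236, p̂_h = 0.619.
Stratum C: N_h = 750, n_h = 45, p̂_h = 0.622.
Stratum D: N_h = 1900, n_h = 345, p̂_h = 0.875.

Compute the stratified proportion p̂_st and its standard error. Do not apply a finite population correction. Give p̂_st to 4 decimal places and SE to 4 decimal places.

N = 8050; stratum weights W_h = N_h/N.
p̂_st = Σ W_h p̂_h = (2450·0.418 + 2950·0.619 + 750·0.622 + 1900·0.875)/8050 = 0.61853
V̂(p̂_st) = Σ W_h² p̂_h(1−p̂_h)/(n_h−1):
  stratum A: (2450/8050)²·0.418·0.582/188 = 0.000119862
  stratum B: (2950/8050)²·0.619·0.381/235 = 0.000134772
  stratum C: (750/8050)²·0.622·0.378/44 = 4.63832e-05
  stratum D: (1900/8050)²·0.875·0.125/344 = 1.77123e-05
V̂(p̂_st) = 0.00031873; SE = √V̂ = 0.017853

p̂_st ≈ 0.6185, SE ≈ 0.0179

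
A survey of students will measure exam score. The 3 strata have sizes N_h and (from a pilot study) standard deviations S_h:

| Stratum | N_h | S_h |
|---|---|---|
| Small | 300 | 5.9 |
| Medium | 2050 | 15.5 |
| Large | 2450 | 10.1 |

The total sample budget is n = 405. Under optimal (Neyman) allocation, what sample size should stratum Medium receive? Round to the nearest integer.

Neyman allocation: n_h = n · N_h S_h / Σ N_i S_i, with n = 405.
  stratum Small: N_h·S_h = 300·5.9 = 1770.00
  stratum Medium: N_h·S_h = 2050·15.5 = 31775.00
  stratum Large: N_h·S_h = 2450·10.1 = 24745.00
Σ N_h S_h = 58290.00
n for stratum Medium = 405·31775.00/58290.00 = 220.773 → 221

221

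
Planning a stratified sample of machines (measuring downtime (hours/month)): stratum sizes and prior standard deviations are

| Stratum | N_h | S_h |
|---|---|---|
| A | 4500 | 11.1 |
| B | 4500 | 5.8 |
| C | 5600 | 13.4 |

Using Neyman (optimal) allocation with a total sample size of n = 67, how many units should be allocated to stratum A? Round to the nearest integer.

Neyman allocation: n_h = n · N_h S_h / Σ N_i S_i, with n = 67.
  stratum A: N_h·S_h = 4500·11.1 = 49950.00
  stratum B: N_h·S_h = 4500·5.8 = 26100.00
  stratum C: N_h·S_h = 5600·13.4 = 75040.00
Σ N_h S_h = 151090.00
n for stratum A = 67·49950.00/151090.00 = 22.150 → 22

22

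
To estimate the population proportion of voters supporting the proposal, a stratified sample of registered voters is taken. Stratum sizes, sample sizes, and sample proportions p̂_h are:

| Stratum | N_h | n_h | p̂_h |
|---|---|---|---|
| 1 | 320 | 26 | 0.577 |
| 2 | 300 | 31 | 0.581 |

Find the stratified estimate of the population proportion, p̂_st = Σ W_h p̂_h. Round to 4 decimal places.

N = 620; stratum weights W_h = N_h/N.
p̂_st = Σ W_h p̂_h = (320·0.577 + 300·0.581)/620 = 0.57894

p̂_st ≈ 0.5789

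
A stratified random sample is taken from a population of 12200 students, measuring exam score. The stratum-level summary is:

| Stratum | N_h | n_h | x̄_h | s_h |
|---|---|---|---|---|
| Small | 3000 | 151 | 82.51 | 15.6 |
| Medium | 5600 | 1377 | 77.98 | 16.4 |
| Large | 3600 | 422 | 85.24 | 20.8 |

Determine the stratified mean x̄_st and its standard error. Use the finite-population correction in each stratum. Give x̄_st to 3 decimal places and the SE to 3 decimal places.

x̄_st ≈ 81.236, SE ≈ 0.450

x̄_st = Σ W_h x̄_h = (3000·82.51 + 5600·77.98 + 3600·85.24)/12200 = 81.23623
V̂(x̄_st) = Σ W_h² (1 − n_h/N_h) s_h²/n_h, with W_h = N_h/N and N = 12200:
  stratum Small: (3000/12200)²·(1 − 151/3000)·15.6²/151 = 0.0925478
  stratum Medium: (5600/12200)²·(1 − 1377/5600)·16.4²/1377 = 0.0310344
  stratum Large: (3600/12200)²·(1 − 422/3600)·20.8²/422 = 0.0788045
V̂(x̄_st) = 0.202387
SE(x̄_st) = √0.202387 = 0.449874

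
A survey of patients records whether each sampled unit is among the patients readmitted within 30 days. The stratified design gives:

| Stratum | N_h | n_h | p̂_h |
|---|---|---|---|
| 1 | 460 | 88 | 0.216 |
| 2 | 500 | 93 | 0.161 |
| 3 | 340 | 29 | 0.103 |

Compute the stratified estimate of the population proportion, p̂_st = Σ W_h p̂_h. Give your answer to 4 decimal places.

N = 1300; stratum weights W_h = N_h/N.
p̂_st = Σ W_h p̂_h = (460·0.216 + 500·0.161 + 340·0.103)/1300 = 0.16529

p̂_st ≈ 0.1653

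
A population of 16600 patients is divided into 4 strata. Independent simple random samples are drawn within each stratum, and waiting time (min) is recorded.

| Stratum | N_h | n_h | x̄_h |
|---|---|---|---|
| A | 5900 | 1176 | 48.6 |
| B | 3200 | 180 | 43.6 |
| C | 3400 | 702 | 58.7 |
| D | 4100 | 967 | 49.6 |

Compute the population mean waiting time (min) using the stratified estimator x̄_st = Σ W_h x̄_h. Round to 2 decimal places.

x̄_st ≈ 49.95

N = Σ N_h = 16600. Stratum weights W_h = N_h/N.
x̄_st = (5900·48.6 + 3200·43.6 + 3400·58.7 + 4100·49.6) / 16600 = 49.9518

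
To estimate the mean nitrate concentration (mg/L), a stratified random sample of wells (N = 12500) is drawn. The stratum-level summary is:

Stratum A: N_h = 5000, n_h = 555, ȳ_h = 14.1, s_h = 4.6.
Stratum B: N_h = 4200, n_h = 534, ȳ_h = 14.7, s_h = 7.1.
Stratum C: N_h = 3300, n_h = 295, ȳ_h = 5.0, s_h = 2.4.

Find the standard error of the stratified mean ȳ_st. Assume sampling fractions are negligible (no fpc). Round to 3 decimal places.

SE(ȳ_st) ≈ 0.135

V̂(ȳ_st) = Σ W_h² s_h²/n_h, with W_h = N_h/N and N = 12500:
  stratum A: (5000/12500)²·4.6²/555 = 0.00610018
  stratum B: (4200/12500)²·7.1²/534 = 0.0106575
  stratum C: (3300/12500)²·2.4²/295 = 0.00136084
V̂(ȳ_st) = 0.0181185
SE(ȳ_st) = √0.0181185 = 0.134605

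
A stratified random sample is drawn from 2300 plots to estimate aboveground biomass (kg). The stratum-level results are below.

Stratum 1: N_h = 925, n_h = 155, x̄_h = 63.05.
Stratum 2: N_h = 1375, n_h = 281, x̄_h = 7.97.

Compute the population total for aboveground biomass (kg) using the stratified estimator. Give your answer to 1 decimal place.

τ̂_st = Σ N_h x̄_h = 925·63.05 + 1375·7.97 = 69280.0

τ̂_st ≈ 69280.0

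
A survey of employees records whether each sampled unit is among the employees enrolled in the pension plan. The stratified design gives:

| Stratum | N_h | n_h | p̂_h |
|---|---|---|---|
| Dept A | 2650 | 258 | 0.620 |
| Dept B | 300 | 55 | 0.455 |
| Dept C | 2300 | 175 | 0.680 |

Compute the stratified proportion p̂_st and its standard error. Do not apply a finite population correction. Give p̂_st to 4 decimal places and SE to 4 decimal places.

p̂_st ≈ 0.6369, SE ≈ 0.0221

N = 5250; stratum weights W_h = N_h/N.
p̂_st = Σ W_h p̂_h = (2650·0.620 + 300·0.455 + 2300·0.680)/5250 = 0.63686
V̂(p̂_st) = Σ W_h² p̂_h(1−p̂_h)/(n_h−1):
  stratum Dept A: (2650/5250)²·0.620·0.380/257 = 0.000233569
  stratum Dept B: (300/5250)²·0.455·0.545/54 = 1.49947e-05
  stratum Dept C: (2300/5250)²·0.680·0.320/174 = 0.00024002
V̂(p̂_st) = 0.000488583; SE = √V̂ = 0.0221039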